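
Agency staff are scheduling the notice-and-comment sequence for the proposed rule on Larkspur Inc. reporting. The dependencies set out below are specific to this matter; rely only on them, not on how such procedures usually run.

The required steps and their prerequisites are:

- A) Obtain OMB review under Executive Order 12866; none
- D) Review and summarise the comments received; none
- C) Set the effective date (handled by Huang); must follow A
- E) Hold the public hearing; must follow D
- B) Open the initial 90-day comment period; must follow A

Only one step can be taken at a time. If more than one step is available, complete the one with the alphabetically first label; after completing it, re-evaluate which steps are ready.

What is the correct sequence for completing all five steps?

A and D have no prerequisites; A has the earlier label, so A is first.
B and C now also ready, so the ready set is {B, C, D}; B has the earlier label → B.
C and D are both available; C has the earlier label → C.
D is the only step now ready → D.
That leaves E as the only ready step → E.

A, B, C, D, E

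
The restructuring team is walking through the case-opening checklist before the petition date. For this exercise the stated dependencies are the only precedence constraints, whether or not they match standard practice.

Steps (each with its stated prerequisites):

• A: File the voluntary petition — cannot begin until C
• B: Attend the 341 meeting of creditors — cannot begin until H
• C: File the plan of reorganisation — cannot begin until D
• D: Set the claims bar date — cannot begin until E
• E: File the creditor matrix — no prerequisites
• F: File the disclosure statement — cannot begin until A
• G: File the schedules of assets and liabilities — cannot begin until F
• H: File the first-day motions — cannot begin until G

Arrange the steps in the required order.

E, D, C, A, F, G, H, B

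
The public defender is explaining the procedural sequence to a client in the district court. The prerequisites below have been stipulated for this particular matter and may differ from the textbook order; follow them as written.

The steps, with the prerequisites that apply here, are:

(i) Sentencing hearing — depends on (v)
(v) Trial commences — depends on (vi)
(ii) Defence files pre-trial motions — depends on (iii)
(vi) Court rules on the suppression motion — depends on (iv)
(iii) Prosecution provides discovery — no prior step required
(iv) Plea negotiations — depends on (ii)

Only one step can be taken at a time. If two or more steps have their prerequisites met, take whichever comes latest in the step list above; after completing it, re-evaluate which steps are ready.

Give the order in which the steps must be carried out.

(iii), (ii), (iv), (vi), (v), (i)

Only (iii) has no prerequisites, so it is first.
That leaves (ii) as the only ready step → (ii).
(iv) needed (ii), now all done → (iv).
Next only (vi) has its prerequisites met → (vi).
(v) needed (vi), now all done → (v).
Next only (i) has its prerequisites met → (i).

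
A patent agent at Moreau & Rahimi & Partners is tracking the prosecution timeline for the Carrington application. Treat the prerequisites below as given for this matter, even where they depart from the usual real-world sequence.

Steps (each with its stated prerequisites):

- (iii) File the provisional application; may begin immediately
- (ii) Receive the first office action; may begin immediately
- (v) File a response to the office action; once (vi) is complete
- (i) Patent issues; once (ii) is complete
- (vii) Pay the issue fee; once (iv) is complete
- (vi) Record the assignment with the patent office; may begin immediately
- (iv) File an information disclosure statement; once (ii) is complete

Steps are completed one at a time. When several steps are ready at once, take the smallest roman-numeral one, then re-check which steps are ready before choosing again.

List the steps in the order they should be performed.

(ii), (i), (iii), (iv), (vi), (v), (vii)

(ii), (iii) and (vi) have no prerequisites; (ii) has the earlier label, so (ii) is first.
(i) and (iv) now also ready, so the ready set is {(i), (iii), (iv), (vi)}; (i) has the earlier label → (i).
Ready: (iii), (iv) and (vi). (iii) has the earlier label → (iii).
Now (iv) and (vi) have their prerequisites met. (iv) has the earlier label, so (iv) next.
(vii) now also ready, so the ready set is {(vi), (vii)}; (vi) has the earlier label → (vi).
(v) and (vii) are both available; (v) has the earlier label → (v).
That leaves (vii) as the only ready step → (vii).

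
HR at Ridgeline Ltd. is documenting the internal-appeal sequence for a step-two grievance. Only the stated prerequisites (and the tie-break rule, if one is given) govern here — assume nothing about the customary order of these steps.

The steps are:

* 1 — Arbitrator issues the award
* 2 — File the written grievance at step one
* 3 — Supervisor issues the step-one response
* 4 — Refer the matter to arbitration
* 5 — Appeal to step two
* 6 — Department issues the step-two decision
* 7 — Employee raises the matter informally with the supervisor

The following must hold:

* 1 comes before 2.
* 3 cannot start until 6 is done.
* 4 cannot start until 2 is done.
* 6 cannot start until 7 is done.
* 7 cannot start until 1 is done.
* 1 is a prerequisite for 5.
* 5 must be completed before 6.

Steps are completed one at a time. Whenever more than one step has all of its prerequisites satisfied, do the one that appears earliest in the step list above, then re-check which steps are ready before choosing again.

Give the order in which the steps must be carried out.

1 has no prerequisites → 1 first.
Ready: 2, 5 and 7. 2 is listed earlier → 2.
Ready: 4, 5 and 7. 4 is listed earlier → 4.
5 and 7 are both available; 5 is listed earlier → 5.
That leaves 7 as the only ready step → 7.
6 is the only step now ready → 6.
3 needed 6, now all done → 3.

1 2 4 5 7 6 3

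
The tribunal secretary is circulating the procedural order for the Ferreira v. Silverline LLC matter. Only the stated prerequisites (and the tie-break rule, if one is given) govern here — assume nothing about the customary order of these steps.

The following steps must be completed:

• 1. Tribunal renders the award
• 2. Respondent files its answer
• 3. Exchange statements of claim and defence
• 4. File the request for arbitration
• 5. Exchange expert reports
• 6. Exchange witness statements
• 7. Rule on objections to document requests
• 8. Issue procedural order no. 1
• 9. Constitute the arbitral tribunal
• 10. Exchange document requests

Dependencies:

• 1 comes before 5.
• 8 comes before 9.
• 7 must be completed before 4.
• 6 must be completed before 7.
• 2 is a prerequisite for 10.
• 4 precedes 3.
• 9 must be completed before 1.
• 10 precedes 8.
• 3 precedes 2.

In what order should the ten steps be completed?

6 7 4 3 2 10 8 9 1 5

6 has no prerequisites → 6 first.
7 is the only step now ready → 7.
That leaves 4 as the only ready step → 4.
3 needed 4, now all done → 3.
2 needed 3, now all done → 2.
That leaves 10 as the only ready step → 10.
Next only 8 has its prerequisites met → 8.
9 needed 8, now all done → 9.
1 needed 9, now all done → 1.
5 is the only step now ready → 5.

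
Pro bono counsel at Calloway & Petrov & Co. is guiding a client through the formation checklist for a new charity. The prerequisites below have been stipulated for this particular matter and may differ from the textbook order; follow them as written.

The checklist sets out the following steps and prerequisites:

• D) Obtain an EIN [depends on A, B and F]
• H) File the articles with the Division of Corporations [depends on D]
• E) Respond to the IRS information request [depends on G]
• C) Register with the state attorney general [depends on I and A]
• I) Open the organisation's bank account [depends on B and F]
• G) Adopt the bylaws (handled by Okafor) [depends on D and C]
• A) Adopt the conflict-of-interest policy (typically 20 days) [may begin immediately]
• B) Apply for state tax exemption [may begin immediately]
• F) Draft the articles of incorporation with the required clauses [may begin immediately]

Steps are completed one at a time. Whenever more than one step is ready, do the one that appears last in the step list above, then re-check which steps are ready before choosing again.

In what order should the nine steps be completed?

F, B, A, I, C, D, G, E, H

F, B and A have no prerequisites; F is listed later, so F is first.
Now B and A have their prerequisites met. B is listed later, so B next.
I now also ready, so the ready set is {A, I}; A is listed later → A.
D now also ready, so the ready set is {I, D}; I is listed later → I.
C now also ready, so the ready set is {C, D}; C is listed later → C.
Next only D has its prerequisites met → D.
G and H are both available; G is listed later → G.
E now also ready, so the ready set is {E, H}; E is listed later → E.
Next only H has its prerequisites met → H.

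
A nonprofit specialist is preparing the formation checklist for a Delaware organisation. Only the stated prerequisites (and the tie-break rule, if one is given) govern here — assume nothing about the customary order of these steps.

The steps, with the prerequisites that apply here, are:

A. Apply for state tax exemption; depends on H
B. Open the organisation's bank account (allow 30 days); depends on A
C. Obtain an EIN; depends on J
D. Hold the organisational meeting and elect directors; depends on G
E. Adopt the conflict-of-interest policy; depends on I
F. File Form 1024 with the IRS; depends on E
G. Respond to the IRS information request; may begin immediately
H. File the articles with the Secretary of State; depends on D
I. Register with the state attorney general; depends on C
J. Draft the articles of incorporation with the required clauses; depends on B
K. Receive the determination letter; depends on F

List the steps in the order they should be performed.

Only G has no prerequisites, so it is first.
That leaves D as the only ready step → D.
H needed D, now all done → H.
A needed H, now all done → A.
That leaves B as the only ready step → B.
That leaves J as the only ready step → J.
Next only C has its prerequisites met → C.
Next only I has its prerequisites met → I.
E needed I, now all done → E.
F is the only step now ready → F.
Next only K has its prerequisites met → K.

G, D, H, A, B, J, C, I, E, F, K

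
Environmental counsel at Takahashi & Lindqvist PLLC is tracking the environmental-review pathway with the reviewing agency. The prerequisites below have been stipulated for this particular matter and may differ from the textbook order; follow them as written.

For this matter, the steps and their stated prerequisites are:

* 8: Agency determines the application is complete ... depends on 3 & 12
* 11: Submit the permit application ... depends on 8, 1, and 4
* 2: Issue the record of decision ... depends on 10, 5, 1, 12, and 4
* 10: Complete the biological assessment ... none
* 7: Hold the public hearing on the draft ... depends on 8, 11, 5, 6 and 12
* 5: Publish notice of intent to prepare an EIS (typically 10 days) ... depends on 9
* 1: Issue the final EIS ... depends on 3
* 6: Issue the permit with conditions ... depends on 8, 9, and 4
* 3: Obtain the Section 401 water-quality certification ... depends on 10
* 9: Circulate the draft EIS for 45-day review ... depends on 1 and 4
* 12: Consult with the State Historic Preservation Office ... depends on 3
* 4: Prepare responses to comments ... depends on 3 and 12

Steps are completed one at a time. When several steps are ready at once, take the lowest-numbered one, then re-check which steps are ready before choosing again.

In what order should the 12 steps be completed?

10, 3, 1, 12, 4, 8, 9, 5, 2, 6, 11, 7

10 has no prerequisites → 10 first.
That leaves 3 as the only ready step → 3.
Ready: 1 and 12. 1 has the earlier label → 1.
12 needed 3, now all done → 12.
Ready: 4 and 8. 4 has the earlier label → 4.
8 and 9 are both available; 8 has the earlier label → 8.
9 and 11 are both available; 9 has the earlier label → 9.
5 and 6 now also ready, so the ready set is {5, 6, 11}; 5 has the earlier label → 5.
Now 2, 6 and 11 have their prerequisites met. 2 has the earlier label, so 2 next.
Ready: 6 and 11. 6 has the earlier label → 6.
11 needed 1, 4 and 8, now all done → 11.
That leaves 7 as the only ready step → 7.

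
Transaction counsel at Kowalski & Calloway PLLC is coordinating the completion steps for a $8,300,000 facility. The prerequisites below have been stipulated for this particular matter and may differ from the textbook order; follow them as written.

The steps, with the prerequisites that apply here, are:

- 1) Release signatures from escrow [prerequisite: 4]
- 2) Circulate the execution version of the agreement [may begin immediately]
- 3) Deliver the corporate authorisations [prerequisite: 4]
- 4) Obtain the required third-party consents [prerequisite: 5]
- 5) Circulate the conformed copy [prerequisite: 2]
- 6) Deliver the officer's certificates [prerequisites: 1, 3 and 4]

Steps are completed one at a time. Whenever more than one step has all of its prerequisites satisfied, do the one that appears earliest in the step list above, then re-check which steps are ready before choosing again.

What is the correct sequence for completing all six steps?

2 has no prerequisites → 2 first.
That leaves 5 as the only ready step → 5.
4 is the only step now ready → 4.
Now 1 and 3 have their prerequisites met. 1 is listed earlier, so 1 next.
3 needed 4, now all done → 3.
6 needed 1, 3 and 4, now all done → 6.

2, 5, 4, 1, 3, 6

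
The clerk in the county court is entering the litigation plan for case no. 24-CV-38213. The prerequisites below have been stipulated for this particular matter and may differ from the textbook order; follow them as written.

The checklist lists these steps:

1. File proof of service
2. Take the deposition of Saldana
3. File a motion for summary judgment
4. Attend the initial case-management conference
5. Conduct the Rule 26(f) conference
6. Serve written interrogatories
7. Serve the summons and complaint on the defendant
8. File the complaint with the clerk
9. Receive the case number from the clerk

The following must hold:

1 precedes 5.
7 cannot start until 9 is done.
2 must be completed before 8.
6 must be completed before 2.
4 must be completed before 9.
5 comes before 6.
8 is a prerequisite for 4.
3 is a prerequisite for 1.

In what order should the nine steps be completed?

3, 1, 5, 6, 2, 8, 4, 9, 7

3 has no prerequisites → 3 first.
1 is the only step now ready → 1.
5 needed 1, now all done → 5.
Next only 6 has its prerequisites met → 6.
2 needed 6, now all done → 2.
8 needed 2, now all done → 8.
Next only 4 has its prerequisites met → 4.
9 needed 4, now all done → 9.
7 is the only step now ready → 7.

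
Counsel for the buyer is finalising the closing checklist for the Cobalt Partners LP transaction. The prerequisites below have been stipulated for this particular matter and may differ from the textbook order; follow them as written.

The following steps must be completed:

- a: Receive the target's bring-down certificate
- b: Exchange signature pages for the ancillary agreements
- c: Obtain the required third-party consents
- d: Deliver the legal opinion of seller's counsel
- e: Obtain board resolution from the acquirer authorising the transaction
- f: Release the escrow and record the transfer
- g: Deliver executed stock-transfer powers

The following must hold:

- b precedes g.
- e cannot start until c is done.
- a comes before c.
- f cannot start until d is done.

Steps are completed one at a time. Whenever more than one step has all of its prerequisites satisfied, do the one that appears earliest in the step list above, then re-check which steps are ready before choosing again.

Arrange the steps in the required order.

a, b, c, d, e, f, g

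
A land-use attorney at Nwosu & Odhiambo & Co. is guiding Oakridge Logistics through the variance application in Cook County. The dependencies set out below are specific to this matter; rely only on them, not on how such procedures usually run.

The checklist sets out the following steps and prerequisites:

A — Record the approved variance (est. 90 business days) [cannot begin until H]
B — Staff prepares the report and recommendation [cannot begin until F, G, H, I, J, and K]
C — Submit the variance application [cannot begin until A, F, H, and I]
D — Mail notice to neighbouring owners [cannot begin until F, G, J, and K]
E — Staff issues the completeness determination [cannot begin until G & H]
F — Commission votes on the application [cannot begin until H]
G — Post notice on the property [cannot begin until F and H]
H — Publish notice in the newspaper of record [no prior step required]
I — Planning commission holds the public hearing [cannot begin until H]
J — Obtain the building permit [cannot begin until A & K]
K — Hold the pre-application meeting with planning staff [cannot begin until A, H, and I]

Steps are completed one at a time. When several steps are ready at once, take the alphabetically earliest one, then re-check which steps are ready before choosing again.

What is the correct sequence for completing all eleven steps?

H → A → F → G → E → I → C → K → J → B → D

H has no prerequisites → H first.
Now A, F and I have their prerequisites met. A has the earlier label, so A next.
Ready: F and I. F has the earlier label → F.
G now also ready, so the ready set is {G, I}; G has the earlier label → G.
Now E and I have their prerequisites met. E has the earlier label, so E next.
That leaves I as the only ready step → I.
C and K are both available; C has the earlier label → C.
That leaves K as the only ready step → K.
J needed A and K, now all done → J.
Now B and D have their prerequisites met. B has the earlier label, so B next.
D needed F, G, J and K, now all done → D.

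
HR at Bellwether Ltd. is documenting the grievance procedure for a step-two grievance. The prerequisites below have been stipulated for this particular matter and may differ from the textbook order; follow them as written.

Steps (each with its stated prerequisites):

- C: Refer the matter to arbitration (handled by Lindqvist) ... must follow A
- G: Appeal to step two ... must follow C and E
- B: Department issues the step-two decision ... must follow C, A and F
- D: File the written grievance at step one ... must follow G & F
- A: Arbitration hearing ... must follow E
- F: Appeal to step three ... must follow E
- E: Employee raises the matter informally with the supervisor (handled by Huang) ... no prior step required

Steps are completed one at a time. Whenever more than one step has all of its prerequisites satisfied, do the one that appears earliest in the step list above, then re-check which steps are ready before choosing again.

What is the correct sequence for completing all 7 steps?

E → A → C → G → F → B → D

Only E has no prerequisites, so it is first.
A and F are both available; A is listed earlier → A.
C and F are both available; C is listed earlier → C.
G and F are both available; G is listed earlier → G.
Next only F has its prerequisites met → F.
B and D are both available; B is listed earlier → B.
That leaves D as the only ready step → D.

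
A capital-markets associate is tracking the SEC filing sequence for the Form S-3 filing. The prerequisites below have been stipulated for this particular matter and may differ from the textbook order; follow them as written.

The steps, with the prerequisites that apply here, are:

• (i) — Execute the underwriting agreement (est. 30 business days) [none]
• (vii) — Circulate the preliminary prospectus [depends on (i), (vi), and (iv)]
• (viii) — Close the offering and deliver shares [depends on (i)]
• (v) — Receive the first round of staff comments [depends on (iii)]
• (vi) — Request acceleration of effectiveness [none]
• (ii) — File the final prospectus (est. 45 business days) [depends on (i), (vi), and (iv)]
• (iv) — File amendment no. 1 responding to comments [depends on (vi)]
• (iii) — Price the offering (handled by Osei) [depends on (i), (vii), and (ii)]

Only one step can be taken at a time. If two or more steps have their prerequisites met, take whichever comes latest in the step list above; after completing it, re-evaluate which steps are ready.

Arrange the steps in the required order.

(vi) → (iv) → (i) → (ii) → (viii) → (vii) → (iii) → (v)

(vi) and (i) have no prerequisites; (vi) is listed later, so (vi) is first.
Now (iv) and (i) have their prerequisites met. (iv) is listed later, so (iv) next.
Next only (i) has its prerequisites met → (i).
Now (ii), (viii) and (vii) have their prerequisites met. (ii) is listed later, so (ii) next.
Now (viii) and (vii) have their prerequisites met. (viii) is listed later, so (viii) next.
(vii) needed (iv), (vi) and (i), now all done → (vii).
Next only (iii) has its prerequisites met → (iii).
(v) is the only step now ready → (v).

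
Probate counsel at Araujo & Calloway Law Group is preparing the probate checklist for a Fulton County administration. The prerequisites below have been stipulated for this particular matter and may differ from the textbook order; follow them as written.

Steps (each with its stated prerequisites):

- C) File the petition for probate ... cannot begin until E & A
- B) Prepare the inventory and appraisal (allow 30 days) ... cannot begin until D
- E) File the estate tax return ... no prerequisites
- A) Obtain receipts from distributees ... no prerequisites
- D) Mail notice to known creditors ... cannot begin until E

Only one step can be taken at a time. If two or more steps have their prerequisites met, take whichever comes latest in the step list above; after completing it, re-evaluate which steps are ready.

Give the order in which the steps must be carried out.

Nothing is required for A and E. A is listed later → A first.
E is the only step now ready → E.
Ready: D and C. D is listed later → D.
B and C are both available; B is listed later → B.
C needed A and E, now all done → C.

A, E, D, B, C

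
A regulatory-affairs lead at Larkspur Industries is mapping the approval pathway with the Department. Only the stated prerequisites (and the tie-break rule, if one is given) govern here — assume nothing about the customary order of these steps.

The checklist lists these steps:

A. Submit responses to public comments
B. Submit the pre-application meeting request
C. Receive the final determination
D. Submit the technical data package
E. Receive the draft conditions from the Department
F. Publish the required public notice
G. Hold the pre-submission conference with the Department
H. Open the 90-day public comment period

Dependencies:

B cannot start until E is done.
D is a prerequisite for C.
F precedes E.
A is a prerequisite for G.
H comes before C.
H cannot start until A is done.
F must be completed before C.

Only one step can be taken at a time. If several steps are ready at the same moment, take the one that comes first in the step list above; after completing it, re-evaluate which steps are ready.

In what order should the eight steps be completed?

A → D → F → E → B → G → H → C

A, D and F have no prerequisites; A is listed earlier, so A is first.
G and H now also ready, so the ready set is {D, F, G, H}; D is listed earlier → D.
F, G and H are all available; F is listed earlier → F.
E now also ready, so the ready set is {E, G, H}; E is listed earlier → E.
B, G and H are all available; B is listed earlier → B.
Ready: G and H. G is listed earlier → G.
H is the only step now ready → H.
That leaves C as the only ready step → C.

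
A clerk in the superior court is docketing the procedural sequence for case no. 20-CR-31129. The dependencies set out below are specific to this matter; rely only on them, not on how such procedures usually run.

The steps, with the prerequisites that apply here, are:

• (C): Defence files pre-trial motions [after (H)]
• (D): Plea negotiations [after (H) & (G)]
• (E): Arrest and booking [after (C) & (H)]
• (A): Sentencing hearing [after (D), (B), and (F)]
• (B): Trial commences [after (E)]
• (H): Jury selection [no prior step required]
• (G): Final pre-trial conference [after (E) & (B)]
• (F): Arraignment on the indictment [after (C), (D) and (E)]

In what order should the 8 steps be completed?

(H) is the only step with nothing outstanding, so it goes first.
(C) needed (H), now all done → (C).
(E) is the only step now ready → (E).
That leaves (B) as the only ready step → (B).
(G) is the only step now ready → (G).
(D) needed (H) and (G), now all done → (D).
That leaves (F) as the only ready step → (F).
That leaves (A) as the only ready step → (A).

(H), (C), (E), (B), (G), (D), (F), (A)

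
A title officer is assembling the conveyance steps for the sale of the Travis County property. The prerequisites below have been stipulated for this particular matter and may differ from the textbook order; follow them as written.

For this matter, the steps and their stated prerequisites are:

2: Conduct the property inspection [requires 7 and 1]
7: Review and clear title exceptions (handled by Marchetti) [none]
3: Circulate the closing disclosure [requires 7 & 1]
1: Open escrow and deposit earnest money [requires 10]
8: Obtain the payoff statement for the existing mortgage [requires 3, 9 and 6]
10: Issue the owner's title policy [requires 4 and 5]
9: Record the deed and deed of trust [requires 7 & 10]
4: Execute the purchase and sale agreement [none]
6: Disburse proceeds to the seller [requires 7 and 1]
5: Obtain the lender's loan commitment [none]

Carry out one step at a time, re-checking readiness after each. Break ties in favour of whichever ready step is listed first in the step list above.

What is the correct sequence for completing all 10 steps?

7, 4 and 5 have no prerequisites; 7 is listed earlier, so 7 is first.
4 and 5 are both available; 4 is listed earlier → 4.
5 is the only step now ready → 5.
Next only 10 has its prerequisites met → 10.
Ready: 1 and 9. 1 is listed earlier → 1.
Ready: 2, 3, 9 and 6. 2 is listed earlier → 2.
3, 9 and 6 are all available; 3 is listed earlier → 3.
9 and 6 are both available; 9 is listed earlier → 9.
Next only 6 has its prerequisites met → 6.
8 needed 3, 9 and 6, now all done → 8.

7 → 4 → 5 → 10 → 1 → 2 → 3 → 9 → 6 → 8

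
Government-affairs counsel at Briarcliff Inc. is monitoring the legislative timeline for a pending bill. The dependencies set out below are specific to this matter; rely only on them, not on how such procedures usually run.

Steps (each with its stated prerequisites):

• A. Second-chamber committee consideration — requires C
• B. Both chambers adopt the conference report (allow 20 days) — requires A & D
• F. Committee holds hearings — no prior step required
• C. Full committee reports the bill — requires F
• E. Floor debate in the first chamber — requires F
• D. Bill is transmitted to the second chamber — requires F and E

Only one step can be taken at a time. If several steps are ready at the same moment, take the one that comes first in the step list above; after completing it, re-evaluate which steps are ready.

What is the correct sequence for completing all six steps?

F is the only step with nothing outstanding, so it goes first.
Now C and E have their prerequisites met. C is listed earlier, so C next.
Ready: A and E. A is listed earlier → A.
Next only E has its prerequisites met → E.
D needed F and E, now all done → D.
That leaves B as the only ready step → B.

F, C, A, E, D, B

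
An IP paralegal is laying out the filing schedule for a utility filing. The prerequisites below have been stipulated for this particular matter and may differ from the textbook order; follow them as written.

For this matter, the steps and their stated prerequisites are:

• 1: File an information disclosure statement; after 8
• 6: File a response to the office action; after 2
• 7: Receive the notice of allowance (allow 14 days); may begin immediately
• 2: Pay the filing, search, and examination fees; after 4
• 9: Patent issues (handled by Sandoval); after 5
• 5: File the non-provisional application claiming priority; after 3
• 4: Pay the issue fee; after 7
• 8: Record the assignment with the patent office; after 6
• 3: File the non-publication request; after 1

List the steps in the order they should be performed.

7 4 2 6 8 1 3 5 9

7 is the only step with nothing outstanding, so it goes first.
Next only 4 has its prerequisites met → 4.
2 is the only step now ready → 2.
6 needed 2, now all done → 6.
8 needed 6, now all done → 8.
1 needed 8, now all done → 1.
3 is the only step now ready → 3.
5 needed 3, now all done → 5.
Next only 9 has its prerequisites met → 9.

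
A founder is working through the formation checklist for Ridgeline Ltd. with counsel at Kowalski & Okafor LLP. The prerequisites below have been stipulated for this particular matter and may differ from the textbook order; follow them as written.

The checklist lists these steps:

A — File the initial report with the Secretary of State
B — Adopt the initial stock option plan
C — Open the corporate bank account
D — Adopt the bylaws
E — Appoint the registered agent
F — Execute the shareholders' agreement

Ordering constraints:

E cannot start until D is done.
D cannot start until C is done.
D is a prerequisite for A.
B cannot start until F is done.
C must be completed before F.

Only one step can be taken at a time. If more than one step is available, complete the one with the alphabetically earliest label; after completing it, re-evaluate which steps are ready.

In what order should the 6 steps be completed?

Only C has no prerequisites, so it is first.
Ready: D and F. D has the earlier label → D.
A and E now also ready, so the ready set is {A, E, F}; A has the earlier label → A.
Now E and F have their prerequisites met. E has the earlier label, so E next.
F needed C, now all done → F.
B needed F, now all done → B.

C, D, A, E, F, B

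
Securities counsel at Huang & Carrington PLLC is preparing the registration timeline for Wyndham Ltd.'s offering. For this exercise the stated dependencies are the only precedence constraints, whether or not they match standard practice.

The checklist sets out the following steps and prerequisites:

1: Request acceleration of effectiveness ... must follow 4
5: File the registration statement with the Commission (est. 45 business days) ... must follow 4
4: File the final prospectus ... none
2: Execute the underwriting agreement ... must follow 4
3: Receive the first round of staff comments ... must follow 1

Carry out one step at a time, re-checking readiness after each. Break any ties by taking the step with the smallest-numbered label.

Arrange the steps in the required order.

4 has no prerequisites → 4 first.
Now 1, 2 and 5 have their prerequisites met. 1 has the earlier label, so 1 next.
2, 3 and 5 are all available; 2 has the earlier label → 2.
Ready: 3 and 5. 3 has the earlier label → 3.
5 is the only step now ready → 5.

4, 1, 2, 3, 5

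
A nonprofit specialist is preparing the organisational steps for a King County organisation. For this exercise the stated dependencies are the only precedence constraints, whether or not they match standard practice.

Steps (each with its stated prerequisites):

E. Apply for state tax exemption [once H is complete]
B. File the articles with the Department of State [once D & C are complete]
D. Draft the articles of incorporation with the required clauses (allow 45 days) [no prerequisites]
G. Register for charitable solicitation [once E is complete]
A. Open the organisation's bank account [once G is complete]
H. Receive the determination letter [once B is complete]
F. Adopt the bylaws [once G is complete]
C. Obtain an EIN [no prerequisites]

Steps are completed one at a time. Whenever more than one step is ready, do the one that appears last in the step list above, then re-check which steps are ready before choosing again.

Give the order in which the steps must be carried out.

C and D have no prerequisites; C is listed later, so C is first.
D is the only step now ready → D.
B is the only step now ready → B.
That leaves H as the only ready step → H.
E is the only step now ready → E.
That leaves G as the only ready step → G.
Now F and A have their prerequisites met. F is listed later, so F next.
That leaves A as the only ready step → A.

C D B H E G F A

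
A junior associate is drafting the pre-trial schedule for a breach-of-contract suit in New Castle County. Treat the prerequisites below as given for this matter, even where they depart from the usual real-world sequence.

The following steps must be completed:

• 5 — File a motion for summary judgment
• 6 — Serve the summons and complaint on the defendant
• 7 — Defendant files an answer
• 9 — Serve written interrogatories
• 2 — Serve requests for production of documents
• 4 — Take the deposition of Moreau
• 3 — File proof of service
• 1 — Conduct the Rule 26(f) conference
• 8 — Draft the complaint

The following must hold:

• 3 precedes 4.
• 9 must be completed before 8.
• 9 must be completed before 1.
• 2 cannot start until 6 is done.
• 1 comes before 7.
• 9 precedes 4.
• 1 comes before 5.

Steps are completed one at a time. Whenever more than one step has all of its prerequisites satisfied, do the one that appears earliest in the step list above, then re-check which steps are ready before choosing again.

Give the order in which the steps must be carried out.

6, 9 and 3 have no prerequisites; 6 is listed earlier, so 6 is first.
2 now also ready, so the ready set is {9, 2, 3}; 9 is listed earlier → 9.
1 and 8 now also ready, so the ready set is {2, 3, 1, 8}; 2 is listed earlier → 2.
3, 1 and 8 are all available; 3 is listed earlier → 3.
Now 4, 1 and 8 have their prerequisites met. 4 is listed earlier, so 4 next.
Now 1 and 8 have their prerequisites met. 1 is listed earlier, so 1 next.
Ready: 5, 7 and 8. 5 is listed earlier → 5.
7 and 8 are both available; 7 is listed earlier → 7.
8 needed 9, now all done → 8.

6, 9, 2, 3, 4, 1, 5, 7, 8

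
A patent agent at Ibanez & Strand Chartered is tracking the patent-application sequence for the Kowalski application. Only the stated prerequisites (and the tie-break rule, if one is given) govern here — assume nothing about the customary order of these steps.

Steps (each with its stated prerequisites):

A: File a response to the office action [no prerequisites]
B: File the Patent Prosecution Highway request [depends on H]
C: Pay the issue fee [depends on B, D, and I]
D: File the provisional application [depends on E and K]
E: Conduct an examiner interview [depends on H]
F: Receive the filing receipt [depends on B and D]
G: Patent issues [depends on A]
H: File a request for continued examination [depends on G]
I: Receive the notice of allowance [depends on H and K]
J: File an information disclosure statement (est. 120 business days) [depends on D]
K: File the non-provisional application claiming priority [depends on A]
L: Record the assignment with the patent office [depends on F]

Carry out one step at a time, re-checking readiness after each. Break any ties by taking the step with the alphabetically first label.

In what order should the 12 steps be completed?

A, G, H, B, E, K, D, F, I, C, J, L

A has no prerequisites → A first.
G and K are both available; G has the earlier label → G.
H now also ready, so the ready set is {H, K}; H has the earlier label → H.
Ready: B, E and K. B has the earlier label → B.
Now E and K have their prerequisites met. E has the earlier label, so E next.
K needed A, now all done → K.
Ready: D and I. D has the earlier label → D.
F and J now also ready, so the ready set is {F, I, J}; F has the earlier label → F.
Ready: I, J and L. I has the earlier label → I.
C now also ready, so the ready set is {C, J, L}; C has the earlier label → C.
J and L are both available; J has the earlier label → J.
L needed F, now all done → L.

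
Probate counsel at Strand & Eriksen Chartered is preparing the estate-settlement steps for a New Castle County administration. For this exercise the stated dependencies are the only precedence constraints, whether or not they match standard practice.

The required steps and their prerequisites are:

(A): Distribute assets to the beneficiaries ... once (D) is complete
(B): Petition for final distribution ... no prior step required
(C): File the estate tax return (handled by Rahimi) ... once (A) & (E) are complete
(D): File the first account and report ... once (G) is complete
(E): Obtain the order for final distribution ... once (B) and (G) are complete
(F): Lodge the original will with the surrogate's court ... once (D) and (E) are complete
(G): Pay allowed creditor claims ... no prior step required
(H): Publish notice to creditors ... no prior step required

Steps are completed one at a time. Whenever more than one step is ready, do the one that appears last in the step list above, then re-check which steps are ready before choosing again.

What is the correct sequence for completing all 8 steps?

(H) (G) (D) (B) (E) (F) (A) (C)

Nothing is required for (H), (G) and (B). (H) is listed later → (H) first.
(G) and (B) are both available; (G) is listed later → (G).
(D) now also ready, so the ready set is {(D), (B)}; (D) is listed later → (D).
Ready: (B) and (A). (B) is listed later → (B).
(E) now also ready, so the ready set is {(E), (A)}; (E) is listed later → (E).
Ready: (F) and (A). (F) is listed later → (F).
(A) is the only step now ready → (A).
That leaves (C) as the only ready step → (C).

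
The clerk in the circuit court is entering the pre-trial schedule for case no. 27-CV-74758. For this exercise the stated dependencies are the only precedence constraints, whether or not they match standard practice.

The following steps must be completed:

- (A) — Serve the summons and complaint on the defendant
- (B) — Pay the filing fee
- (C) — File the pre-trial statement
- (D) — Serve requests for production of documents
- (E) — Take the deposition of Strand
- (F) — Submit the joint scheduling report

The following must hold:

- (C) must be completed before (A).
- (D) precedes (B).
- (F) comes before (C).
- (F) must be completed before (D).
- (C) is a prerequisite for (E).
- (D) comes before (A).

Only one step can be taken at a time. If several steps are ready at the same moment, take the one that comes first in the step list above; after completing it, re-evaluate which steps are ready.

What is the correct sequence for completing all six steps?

(F) → (C) → (D) → (A) → (B) → (E)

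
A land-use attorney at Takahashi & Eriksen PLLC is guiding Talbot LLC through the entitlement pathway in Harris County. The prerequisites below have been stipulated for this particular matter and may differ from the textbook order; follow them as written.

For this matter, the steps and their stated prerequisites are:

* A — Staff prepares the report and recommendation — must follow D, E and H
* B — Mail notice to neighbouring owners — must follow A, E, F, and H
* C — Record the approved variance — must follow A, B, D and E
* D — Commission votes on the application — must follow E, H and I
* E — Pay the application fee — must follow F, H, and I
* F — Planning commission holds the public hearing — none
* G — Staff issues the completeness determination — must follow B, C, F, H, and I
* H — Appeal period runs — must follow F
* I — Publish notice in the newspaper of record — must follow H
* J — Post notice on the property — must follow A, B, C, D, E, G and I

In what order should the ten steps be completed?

F → H → I → E → D → A → B → C → G → J

Only F has no prerequisites, so it is first.
That leaves H as the only ready step → H.
I needed H, now all done → I.
That leaves E as the only ready step → E.
D needed E, H and I, now all done → D.
Next only A has its prerequisites met → A.
B needed A, E, F and H, now all done → B.
That leaves C as the only ready step → C.
G needed B, C, F, H and I, now all done → G.
J is the only step now ready → J.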